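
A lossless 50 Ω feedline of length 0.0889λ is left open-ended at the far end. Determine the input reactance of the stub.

βl = 2π × 0.0889 = 32°
tan(βl) = 0.625
For an open-ended stub, Z_in = −jZ_0·cot(βl) = −jZ_0/tan(βl)

X_in ≈ -80 Ω (capacitive)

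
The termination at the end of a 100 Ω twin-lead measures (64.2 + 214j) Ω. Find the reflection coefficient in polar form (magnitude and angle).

Γ ≈ 0.804 ∠ 47°

Γ = (Z_L − Z_0)/(Z_L + Z_0) = (-35.8 + j214)/(164.2 + j214)
|Γ| = 217/270 = 0.804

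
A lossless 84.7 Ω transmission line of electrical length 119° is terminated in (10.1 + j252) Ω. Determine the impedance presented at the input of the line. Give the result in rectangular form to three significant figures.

Z_in ≈ 1.06 + j15.6 Ω

tan(βl) = tan(119°) = -1.8
Z_in = Z_0·(Z_L + jZ_0·tanβl)/(Z_0 + jZ_L·tanβl)
     = 84.7·(10.1 + j99.2)/(539 − j18.2)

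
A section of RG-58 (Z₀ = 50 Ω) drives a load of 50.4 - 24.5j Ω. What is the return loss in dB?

Γ = (0.4 − j24.5)/(100.4 − j24.5), |Γ| = 0.237
RL = −20·log₁₀|Γ| = −20·log₁₀(0.237)

RL ≈ 12.5 dB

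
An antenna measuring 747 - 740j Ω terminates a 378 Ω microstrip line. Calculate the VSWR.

Γ = (Z_L − Z_0)/(Z_L + Z_0) = (369 − j740)/(1125 − j740)
|Γ| = 827/1350 = 0.614
VSWR = (1 + |Γ|)/(1 − |Γ|) = 1.61/0.386

VSWR ≈ 4.18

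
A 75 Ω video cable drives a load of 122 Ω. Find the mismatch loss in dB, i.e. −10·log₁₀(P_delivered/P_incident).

mismatch loss ≈ 0.255 dB

Γ = (122 − 75)/(122 + 75) = 0.239
|Γ|² = 0.0569, so P_del/P_inc = 1 − |Γ|² = 0.943
ML = −10·log₁₀(1 − |Γ|²)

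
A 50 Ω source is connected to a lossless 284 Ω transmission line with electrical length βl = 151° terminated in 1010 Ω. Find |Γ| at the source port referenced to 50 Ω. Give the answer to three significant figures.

tan(βl) = -0.554
Z_in = Z_0·(Z_L + jZ_0·tanβl)/(Z_0 + jZ_L·tanβl) = 270 + j375 Ω
Γ_s = (Z_in − Z_s)/(Z_in + Z_s) = (220 + j375)/(320 + j375), |Γ_s| = 0.882

|Γ| ≈ 0.882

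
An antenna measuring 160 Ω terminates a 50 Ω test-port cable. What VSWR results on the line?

VSWR ≈ 3.2

For a purely resistive load, VSWR = R_L/Z_0 or Z_0/R_L (whichever > 1) = 160/50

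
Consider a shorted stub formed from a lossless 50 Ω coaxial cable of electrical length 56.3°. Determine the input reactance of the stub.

X_in ≈ 75 Ω (inductive)

tan(βl) = 1.5
For a shorted stub, Z_in = jZ_0·tan(βl)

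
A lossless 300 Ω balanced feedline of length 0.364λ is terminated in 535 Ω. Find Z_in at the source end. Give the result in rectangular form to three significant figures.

Z_in ≈ 239 + j145 Ω

βl = 2π × 0.364 = 131°
tan(βl) = tan(131°) = -1.15
Z_in = Z_0·(Z_L + jZ_0·tanβl)/(Z_0 + jZ_L·tanβl)
     = 300·(535 − j345)/(300 − j615)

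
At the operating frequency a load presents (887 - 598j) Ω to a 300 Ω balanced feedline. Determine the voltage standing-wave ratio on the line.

VSWR ≈ 4.41

Γ = (Z_L − Z_0)/(Z_L + Z_0) = (587 − j598)/(1187 − j598)
|Γ| = 838/1330 = 0.63
VSWR = (1 + |Γ|)/(1 − |Γ|) = 1.63/0.37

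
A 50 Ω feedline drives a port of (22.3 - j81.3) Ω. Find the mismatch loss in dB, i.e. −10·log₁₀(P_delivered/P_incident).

Γ = (-27.7 − j81.3)/(72.3 − j81.3), |Γ| = 0.789
|Γ|² = 0.623, so P_del/P_inc = 1 − |Γ|² = 0.377
ML = −10·log₁₀(1 − |Γ|²)

mismatch loss ≈ 4.24 dB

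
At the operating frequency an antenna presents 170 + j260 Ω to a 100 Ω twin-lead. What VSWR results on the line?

VSWR ≈ 6.1

Γ = (Z_L − Z_0)/(Z_L + Z_0) = (70 + j260)/(270 + j260)
|Γ| = 269/375 = 0.718
VSWR = (1 + |Γ|)/(1 − |Γ|) = 1.72/0.282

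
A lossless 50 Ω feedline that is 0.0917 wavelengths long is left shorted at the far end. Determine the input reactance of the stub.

X_in ≈ 32.5 Ω (inductive)

βl = 2π × 0.0917 = 33°
tan(βl) = 0.65
For a shorted stub, Z_in = jZ_0·tan(βl)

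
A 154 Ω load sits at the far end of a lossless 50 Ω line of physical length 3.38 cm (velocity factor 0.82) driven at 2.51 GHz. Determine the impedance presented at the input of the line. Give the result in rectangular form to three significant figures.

λ = v/f = 0.82·c / 2.51 GHz = 0.098 m
βl = 2π·l/λ = 2π × 0.345 = 124°
tan(βl) = tan(124°) = -1.47
Z_in = Z_0·(Z_L + jZ_0·tanβl)/(Z_0 + jZ_L·tanβl)
     = 50·(154 − j73.7)/(50 − j227)

Z_in ≈ 22.6 + j28.9 Ω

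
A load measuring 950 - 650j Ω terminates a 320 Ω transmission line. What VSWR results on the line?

Γ = (Z_L − Z_0)/(Z_L + Z_0) = (630 − j650)/(1270 − j650)
|Γ| = 905/1430 = 0.634
VSWR = (1 + |Γ|)/(1 − |Γ|) = 1.63/0.366

VSWR ≈ 4.47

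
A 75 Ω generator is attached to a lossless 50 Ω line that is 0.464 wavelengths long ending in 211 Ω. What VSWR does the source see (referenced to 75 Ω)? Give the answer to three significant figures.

VSWR ≈ 3

βl = 2π × 0.464 = 167°
tan(βl) = -0.23
Z_in = Z_0·(Z_L + jZ_0·tanβl)/(Z_0 + jZ_L·tanβl) = 114 + j99.5 Ω
Γ_s = (Z_in − Z_s)/(Z_in + Z_s) = (39.3 + j99.5)/(189 + j99.5), |Γ_s| = 0.5
VSWR = (1 + |Γ_s|)/(1 − |Γ_s|)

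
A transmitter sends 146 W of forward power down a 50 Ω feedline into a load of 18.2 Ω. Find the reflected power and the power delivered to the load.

Γ = (18.2 − 50)/(18.2 + 50) = -0.466
|Γ|² = 0.217
P_refl = |Γ|²·P_inc = 31.7 W, P_del = (1 − |Γ|²)·P_inc = 114 W

P_reflected ≈ 31.7 W; P_delivered ≈ 114 W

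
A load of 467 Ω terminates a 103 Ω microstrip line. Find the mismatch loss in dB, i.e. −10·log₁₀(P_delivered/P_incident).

mismatch loss ≈ 2.28 dB

Γ = (467 − 103)/(467 + 103) = 0.639
|Γ|² = 0.408, so P_del/P_inc = 1 − |Γ|² = 0.592
ML = −10·log₁₀(1 − |Γ|²)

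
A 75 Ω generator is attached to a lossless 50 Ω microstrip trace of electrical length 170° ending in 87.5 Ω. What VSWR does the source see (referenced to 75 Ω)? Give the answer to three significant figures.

tan(βl) = -0.176
Z_in = Z_0·(Z_L + jZ_0·tanβl)/(Z_0 + jZ_L·tanβl) = 82.4 + j16.6 Ω
Γ_s = (Z_in − Z_s)/(Z_in + Z_s) = (7.38 + j16.6)/(157 + j16.6), |Γ_s| = 0.115
VSWR = (1 + |Γ_s|)/(1 − |Γ_s|)

VSWR ≈ 1.26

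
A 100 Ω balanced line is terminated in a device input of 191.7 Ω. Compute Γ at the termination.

Γ = (Z_L − Z_0)/(Z_L + Z_0) = (191.7 − 100)/(191.7 + 100) = 91.7/291.7

Γ = 0.314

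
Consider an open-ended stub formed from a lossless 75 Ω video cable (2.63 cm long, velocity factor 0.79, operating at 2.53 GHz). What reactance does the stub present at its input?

X_in ≈ 14.7 Ω (inductive)

λ = v/f = 0.79·c / 2.53 GHz = 0.0937 m
βl = 2π·l/λ = 2π × 0.281 = 101°
tan(βl) = -5.11
For an open-ended stub, Z_in = −jZ_0·cot(βl) = −jZ_0/tan(βl)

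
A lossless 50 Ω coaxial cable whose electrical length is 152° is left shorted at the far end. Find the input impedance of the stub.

tan(βl) = -0.532
For a shorted stub, Z_in = jZ_0·tan(βl)

Z_in ≈ −j26.6 Ω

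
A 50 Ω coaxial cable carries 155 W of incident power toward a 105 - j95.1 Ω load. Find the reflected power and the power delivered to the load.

P_reflected ≈ 56.6 W; P_delivered ≈ 98.4 W

|Γ| = |(55 − j95.1)/(155 − j95.1)| = 0.604
|Γ|² = 0.365
P_refl = |Γ|²·P_inc = 56.6 W, P_del = (1 − |Γ|²)·P_inc = 98.4 W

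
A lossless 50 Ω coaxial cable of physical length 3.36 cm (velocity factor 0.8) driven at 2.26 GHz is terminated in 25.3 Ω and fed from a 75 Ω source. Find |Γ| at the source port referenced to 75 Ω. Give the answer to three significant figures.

|Γ| ≈ 0.255

λ = v/f = 0.8·c / 2.26 GHz = 0.106 m
βl = 2π·l/λ = 2π × 0.316 = 114°
tan(βl) = -2.26
Z_in = Z_0·(Z_L + jZ_0·tanβl)/(Z_0 + jZ_L·tanβl) = 66.9 − j36.4 Ω
Γ_s = (Z_in − Z_s)/(Z_in + Z_s) = (-8.1 − j36.4)/(142 − j36.4), |Γ_s| = 0.255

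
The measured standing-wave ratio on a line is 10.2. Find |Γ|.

|Γ| ≈ 0.821

|Γ| = (S − 1)/(S + 1) = (10.2 − 1)/(10.2 + 1) = 9.2/11.2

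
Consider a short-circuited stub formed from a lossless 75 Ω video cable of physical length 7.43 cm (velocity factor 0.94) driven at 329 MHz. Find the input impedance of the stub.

λ = v/f = 0.94·c / 329 MHz = 0.857 m
βl = 2π·l/λ = 2π × 0.0867 = 31.2°
tan(βl) = 0.606
For a short-circuited stub, Z_in = jZ_0·tan(βl)

Z_in ≈ +j45.4 Ω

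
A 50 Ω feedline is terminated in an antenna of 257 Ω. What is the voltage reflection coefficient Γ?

Γ = (Z_L − Z_0)/(Z_L + Z_0) = (257 − 50)/(257 + 50) = 207/307

Γ = 0.674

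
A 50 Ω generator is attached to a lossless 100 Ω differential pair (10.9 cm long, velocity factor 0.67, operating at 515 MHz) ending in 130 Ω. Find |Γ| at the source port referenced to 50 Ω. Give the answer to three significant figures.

|Γ| ≈ 0.226

λ = v/f = 0.67·c / 515 MHz = 0.39 m
βl = 2π·l/λ = 2π × 0.279 = 101°
tan(βl) = -5.37
Z_in = Z_0·(Z_L + jZ_0·tanβl)/(Z_0 + jZ_L·tanβl) = 78 + j7.44 Ω
Γ_s = (Z_in − Z_s)/(Z_in + Z_s) = (28 + j7.44)/(128 + j7.44), |Γ_s| = 0.226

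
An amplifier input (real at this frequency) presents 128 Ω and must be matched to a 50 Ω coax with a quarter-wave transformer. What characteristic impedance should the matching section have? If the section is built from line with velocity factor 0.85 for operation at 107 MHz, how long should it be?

Z_qwt = √(Z_0·R_L) = √(50 × 128) = √6400
λ = 0.85·c/f = 2.38 m, so l = λ/4 = 0.596 m

Z_qwt ≈ 80 Ω; length ≈ 59.6 cm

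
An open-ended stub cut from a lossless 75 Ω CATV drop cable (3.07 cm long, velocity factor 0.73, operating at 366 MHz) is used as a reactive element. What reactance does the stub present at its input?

X_in ≈ -225 Ω (capacitive)

λ = v/f = 0.73·c / 366 MHz = 0.598 m
βl = 2π·l/λ = 2π × 0.0513 = 18.5°
tan(βl) = 0.334
For an open-ended stub, Z_in = −jZ_0·cot(βl) = −jZ_0/tan(βl)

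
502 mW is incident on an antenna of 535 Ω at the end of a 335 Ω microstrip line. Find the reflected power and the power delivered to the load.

Γ = (535 − 335)/(535 + 335) = 0.23
|Γ|² = 0.0528
P_refl = |Γ|²·P_inc = 26.5 mW, P_del = (1 − |Γ|²)·P_inc = 475 mW

P_reflected ≈ 26.5 mW; P_delivered ≈ 475 mW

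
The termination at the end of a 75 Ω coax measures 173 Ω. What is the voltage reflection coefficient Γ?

Γ = 0.395

Γ = (Z_L − Z_0)/(Z_L + Z_0) = (173 − 75)/(173 + 75) = 98/248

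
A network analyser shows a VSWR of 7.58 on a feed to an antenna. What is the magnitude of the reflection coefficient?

|Γ| ≈ 0.767

|Γ| = (S − 1)/(S + 1) = (7.58 − 1)/(7.58 + 1) = 6.58/8.58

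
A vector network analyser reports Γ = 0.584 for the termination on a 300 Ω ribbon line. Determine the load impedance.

Z_L ≈ 1140 Ω

Z_L = Z_0·(1 + Γ)/(1 − Γ) = 300·(1.58)/(0.416)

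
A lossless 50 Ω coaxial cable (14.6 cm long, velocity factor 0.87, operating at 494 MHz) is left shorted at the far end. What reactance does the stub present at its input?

λ = v/f = 0.87·c / 494 MHz = 0.528 m
βl = 2π·l/λ = 2π × 0.276 = 99.5°
tan(βl) = -5.99
For a shorted stub, Z_in = jZ_0·tan(βl)

X_in ≈ -299 Ω (capacitive)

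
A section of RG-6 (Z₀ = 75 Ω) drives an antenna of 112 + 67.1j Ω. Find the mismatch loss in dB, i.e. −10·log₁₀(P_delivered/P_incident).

Γ = (37 + j67.1)/(187 + j67.1), |Γ| = 0.386
|Γ|² = 0.149, so P_del/P_inc = 1 − |Γ|² = 0.851
ML = −10·log₁₀(1 − |Γ|²)

mismatch loss ≈ 0.699 dB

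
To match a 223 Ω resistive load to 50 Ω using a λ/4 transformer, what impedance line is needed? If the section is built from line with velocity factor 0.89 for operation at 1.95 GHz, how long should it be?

Z_qwt = √(Z_0·R_L) = √(50 × 223) = √11150
λ = 0.89·c/f = 0.137 m, so l = λ/4 = 0.0342 m

Z_qwt ≈ 106 Ω; length ≈ 3.42 cm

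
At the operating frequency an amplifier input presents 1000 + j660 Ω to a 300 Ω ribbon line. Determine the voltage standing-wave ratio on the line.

VSWR ≈ 4.88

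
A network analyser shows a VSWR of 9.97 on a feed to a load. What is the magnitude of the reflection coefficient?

|Γ| = (S − 1)/(S + 1) = (9.97 − 1)/(9.97 + 1) = 8.97/11

|Γ| ≈ 0.818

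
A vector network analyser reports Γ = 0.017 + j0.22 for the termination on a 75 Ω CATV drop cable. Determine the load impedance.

Z_L = Z_0·(1 + Γ)/(1 − Γ) = 75·(1.02 + j0.22)/(0.983 − j0.22)

Z_L ≈ 70.3 + j32.5 Ω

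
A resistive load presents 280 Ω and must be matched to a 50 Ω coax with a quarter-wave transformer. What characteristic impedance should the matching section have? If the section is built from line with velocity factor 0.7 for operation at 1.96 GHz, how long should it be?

Z_qwt ≈ 118 Ω; length ≈ 2.68 cm

Z_qwt = √(Z_0·R_L) = √(50 × 280) = √14000
λ = 0.7·c/f = 0.107 m, so l = λ/4 = 0.0268 m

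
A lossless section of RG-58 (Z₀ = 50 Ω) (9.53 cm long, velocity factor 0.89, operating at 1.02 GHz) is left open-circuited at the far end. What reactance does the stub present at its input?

λ = v/f = 0.89·c / 1.02 GHz = 0.262 m
βl = 2π·l/λ = 2π × 0.364 = 131°
tan(βl) = -1.15
For an open-circuited stub, Z_in = −jZ_0·cot(βl) = −jZ_0/tan(βl)

X_in ≈ 43.6 Ω (inductive)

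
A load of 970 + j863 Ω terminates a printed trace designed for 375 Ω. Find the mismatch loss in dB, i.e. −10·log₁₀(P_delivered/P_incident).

Γ = (595 + j863)/(1345 + j863), |Γ| = 0.656
|Γ|² = 0.43, so P_del/P_inc = 1 − |Γ|² = 0.57
ML = −10·log₁₀(1 − |Γ|²)

mismatch loss ≈ 2.44 dB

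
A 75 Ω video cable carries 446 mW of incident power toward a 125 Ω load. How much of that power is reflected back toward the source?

Γ = (125 − 75)/(125 + 75) = 0.25
|Γ|² = 0.0625
P_refl = |Γ|²·P_inc = 27.9 mW, P_del = (1 − |Γ|²)·P_inc = 418 mW

P_reflected ≈ 27.9 mW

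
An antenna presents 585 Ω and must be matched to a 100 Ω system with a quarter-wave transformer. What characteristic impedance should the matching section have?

Z_qwt = √(Z_0·R_L) = √(100 × 585) = √58500

Z_qwt ≈ 242 Ω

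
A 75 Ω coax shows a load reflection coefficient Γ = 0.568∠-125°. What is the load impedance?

Z_L ≈ 25.7 − j35.4 Ω

Z_L = Z_0·(1 + Γ)/(1 − Γ) = 75·(0.674 − j0.465)/(1.33 + j0.465)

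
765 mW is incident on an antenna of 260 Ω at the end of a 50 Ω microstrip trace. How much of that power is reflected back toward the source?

Γ = (260 − 50)/(260 + 50) = 0.677
|Γ|² = 0.459
P_refl = |Γ|²·P_inc = 351 mW, P_del = (1 − |Γ|²)·P_inc = 414 mW

P_reflected ≈ 351 mW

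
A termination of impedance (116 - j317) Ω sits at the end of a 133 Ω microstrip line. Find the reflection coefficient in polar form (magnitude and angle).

Γ ≈ 0.788 ∠ -41.2°

Γ = (Z_L − Z_0)/(Z_L + Z_0) = (-17 − j317)/(249 − j317)
|Γ| = 317/403 = 0.788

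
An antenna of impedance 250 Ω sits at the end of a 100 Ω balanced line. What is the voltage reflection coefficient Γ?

Γ = (Z_L − Z_0)/(Z_L + Z_0) = (250 − 100)/(250 + 100) = 150/350

Γ = 0.429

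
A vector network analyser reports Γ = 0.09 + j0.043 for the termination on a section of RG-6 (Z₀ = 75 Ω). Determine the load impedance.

Z_L ≈ 89.5 + j7.77 Ω

Z_L = Z_0·(1 + Γ)/(1 − Γ) = 75·(1.09 + j0.043)/(0.91 − j0.043)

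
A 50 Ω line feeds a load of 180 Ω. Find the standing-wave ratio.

VSWR ≈ 3.6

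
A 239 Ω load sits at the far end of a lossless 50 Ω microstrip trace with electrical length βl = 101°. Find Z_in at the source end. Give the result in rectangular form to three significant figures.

Z_in ≈ 10.8 + j9.28 Ω

tan(βl) = tan(101°) = -5.14
Z_in = Z_0·(Z_L + jZ_0·tanβl)/(Z_0 + jZ_L·tanβl)
     = 50·(239 − j257)/(50 − j1230)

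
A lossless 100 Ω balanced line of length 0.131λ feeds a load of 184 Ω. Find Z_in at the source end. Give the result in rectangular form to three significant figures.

βl = 2π × 0.131 = 47.2°
tan(βl) = tan(47.2°) = 1.08
Z_in = Z_0·(Z_L + jZ_0·tanβl)/(Z_0 + jZ_L·tanβl)
     = 100·(184 + j108)/(100 + j198)

Z_in ≈ 80.6 − j52.1 Ω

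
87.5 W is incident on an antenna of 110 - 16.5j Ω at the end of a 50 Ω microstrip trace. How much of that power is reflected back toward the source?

P_reflected ≈ 13.1 W

|Γ| = |(60 − j16.5)/(160 − j16.5)| = 0.387
|Γ|² = 0.15
P_refl = |Γ|²·P_inc = 13.1 W, P_del = (1 − |Γ|²)·P_inc = 74.4 W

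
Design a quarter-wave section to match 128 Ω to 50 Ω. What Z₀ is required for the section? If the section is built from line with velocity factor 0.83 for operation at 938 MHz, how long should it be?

Z_qwt = √(Z_0·R_L) = √(50 × 128) = √6400
λ = 0.83·c/f = 0.265 m, so l = λ/4 = 0.0664 m

Z_qwt ≈ 80 Ω; length ≈ 6.64 cm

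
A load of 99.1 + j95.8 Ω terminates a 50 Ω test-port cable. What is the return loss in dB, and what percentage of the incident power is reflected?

Γ = (49.1 + j95.8)/(149.1 + j95.8), |Γ| = 0.607
RL = −20·log₁₀(0.607) = 4.33 dB
P_refl/P_inc = |Γ|² = 0.369

RL ≈ 4.33 dB; 36.9% of incident power reflected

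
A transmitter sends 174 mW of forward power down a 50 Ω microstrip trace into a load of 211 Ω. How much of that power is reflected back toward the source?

P_reflected ≈ 66.2 mW

Γ = (211 − 50)/(211 + 50) = 0.617
|Γ|² = 0.381
P_refl = |Γ|²·P_inc = 66.2 mW, P_del = (1 − |Γ|²)·P_inc = 108 mW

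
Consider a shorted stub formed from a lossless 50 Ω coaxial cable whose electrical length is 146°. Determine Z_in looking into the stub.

Z_in ≈ −j33.7 Ω

tan(βl) = -0.675
For a shorted stub, Z_in = jZ_0·tan(βl)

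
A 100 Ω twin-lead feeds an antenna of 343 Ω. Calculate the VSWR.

For a purely resistive load, VSWR = R_L/Z_0 or Z_0/R_L (whichever > 1) = 343/100

VSWR ≈ 3.43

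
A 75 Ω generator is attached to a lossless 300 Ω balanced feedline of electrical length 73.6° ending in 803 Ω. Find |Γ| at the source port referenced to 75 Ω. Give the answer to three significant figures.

|Γ| ≈ 0.419

tan(βl) = 3.4
Z_in = Z_0·(Z_L + jZ_0·tanβl)/(Z_0 + jZ_L·tanβl) = 120 − j75.1 Ω
Γ_s = (Z_in − Z_s)/(Z_in + Z_s) = (45.3 − j75.1)/(195 − j75.1), |Γ_s| = 0.419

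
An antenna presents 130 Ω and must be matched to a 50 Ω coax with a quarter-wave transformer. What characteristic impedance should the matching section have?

Z_qwt = √(Z_0·R_L) = √(50 × 130) = √6500

Z_qwt ≈ 80.6 Ω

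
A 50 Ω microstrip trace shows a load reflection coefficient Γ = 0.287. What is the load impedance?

Z_L ≈ 90.3 Ω

Z_L = Z_0·(1 + Γ)/(1 − Γ) = 50·(1.29)/(0.713)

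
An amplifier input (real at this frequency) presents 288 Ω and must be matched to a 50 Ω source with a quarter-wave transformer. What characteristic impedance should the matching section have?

Z_qwt = √(Z_0·R_L) = √(50 × 288) = √14400

Z_qwt ≈ 120 Ω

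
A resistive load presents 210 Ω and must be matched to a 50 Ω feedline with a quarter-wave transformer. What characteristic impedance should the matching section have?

Z_qwt = √(Z_0·R_L) = √(50 × 210) = √10500

Z_qwt ≈ 102 Ω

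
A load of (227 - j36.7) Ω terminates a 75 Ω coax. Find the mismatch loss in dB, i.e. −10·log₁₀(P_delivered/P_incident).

Γ = (152 − j36.7)/(302 − j36.7), |Γ| = 0.514
|Γ|² = 0.264, so P_del/P_inc = 1 − |Γ|² = 0.736
ML = −10·log₁₀(1 − |Γ|²)

mismatch loss ≈ 1.33 dB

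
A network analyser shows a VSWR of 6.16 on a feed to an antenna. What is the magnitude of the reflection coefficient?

|Γ| ≈ 0.721

|Γ| = (S − 1)/(S + 1) = (6.16 − 1)/(6.16 + 1) = 5.16/7.16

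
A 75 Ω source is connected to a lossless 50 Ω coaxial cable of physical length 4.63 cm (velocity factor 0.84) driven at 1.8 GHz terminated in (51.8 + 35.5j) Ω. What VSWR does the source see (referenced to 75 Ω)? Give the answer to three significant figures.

λ = v/f = 0.84·c / 1.8 GHz = 0.14 m
βl = 2π·l/λ = 2π × 0.331 = 119°
tan(βl) = -1.8
Z_in = Z_0·(Z_L + jZ_0·tanβl)/(Z_0 + jZ_L·tanβl) = 25.3 − j3.18 Ω
Γ_s = (Z_in − Z_s)/(Z_in + Z_s) = (-49.7 − j3.18)/(100 − j3.18), |Γ_s| = 0.496
VSWR = (1 + |Γ_s|)/(1 − |Γ_s|)

VSWR ≈ 2.97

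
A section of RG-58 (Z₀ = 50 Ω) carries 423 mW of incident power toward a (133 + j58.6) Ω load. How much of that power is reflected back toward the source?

P_reflected ≈ 118 mW

|Γ| = |(83 + j58.6)/(183 + j58.6)| = 0.529
|Γ|² = 0.28
P_refl = |Γ|²·P_inc = 118 mW, P_del = (1 − |Γ|²)·P_inc = 305 mW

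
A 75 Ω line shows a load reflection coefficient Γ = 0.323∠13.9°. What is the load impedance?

Z_L ≈ 141 + j24.4 Ω

Z_L = Z_0·(1 + Γ)/(1 − Γ) = 75·(1.31 + j0.0776)/(0.686 − j0.0776)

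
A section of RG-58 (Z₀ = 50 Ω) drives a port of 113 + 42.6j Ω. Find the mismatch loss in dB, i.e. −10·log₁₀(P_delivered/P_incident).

Γ = (63 + j42.6)/(163 + j42.6), |Γ| = 0.451
|Γ|² = 0.204, so P_del/P_inc = 1 − |Γ|² = 0.796
ML = −10·log₁₀(1 − |Γ|²)

mismatch loss ≈ 0.99 dB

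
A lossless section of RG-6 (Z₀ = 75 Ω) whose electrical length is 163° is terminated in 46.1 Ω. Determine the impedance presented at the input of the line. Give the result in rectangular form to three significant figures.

Z_in ≈ 48.7 − j13.8 Ω

tan(βl) = tan(163°) = -0.306
Z_in = Z_0·(Z_L + jZ_0·tanβl)/(Z_0 + jZ_L·tanβl)
     = 75·(46.1 − j22.9)/(75 − j14.1)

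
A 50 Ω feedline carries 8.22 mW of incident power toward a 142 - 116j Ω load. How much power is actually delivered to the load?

P_delivered ≈ 4.64 mW

|Γ| = |(92 − j116)/(192 − j116)| = 0.66
|Γ|² = 0.436
P_refl = |Γ|²·P_inc = 3.58 mW, P_del = (1 − |Γ|²)·P_inc = 4.64 mW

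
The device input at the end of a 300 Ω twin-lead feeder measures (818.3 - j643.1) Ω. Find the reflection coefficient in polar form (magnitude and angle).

Γ = (Z_L − Z_0)/(Z_L + Z_0) = (518.3 − j643.1)/(1118 − j643.1)
|Γ| = 826/1290 = 0.64

Γ ≈ 0.64 ∠ -21.2°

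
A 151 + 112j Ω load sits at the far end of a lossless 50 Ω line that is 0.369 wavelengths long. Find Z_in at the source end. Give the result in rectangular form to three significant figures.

βl = 2π × 0.369 = 133°
tan(βl) = tan(133°) = -1.08
Z_in = Z_0·(Z_L + jZ_0·tanβl)/(Z_0 + jZ_L·tanβl)
     = 50·(151 + j58.1)/(171 − j163)

Z_in ≈ 14.7 + j31 Ω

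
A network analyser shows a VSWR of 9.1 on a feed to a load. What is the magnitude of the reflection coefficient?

|Γ| ≈ 0.802

|Γ| = (S − 1)/(S + 1) = (9.1 − 1)/(9.1 + 1) = 8.1/10.1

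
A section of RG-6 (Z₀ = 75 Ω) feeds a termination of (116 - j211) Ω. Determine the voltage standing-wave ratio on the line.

VSWR ≈ 7.17

Γ = (Z_L − Z_0)/(Z_L + Z_0) = (41 − j211)/(191 − j211)
|Γ| = 215/285 = 0.755
VSWR = (1 + |Γ|)/(1 − |Γ|) = 1.76/0.245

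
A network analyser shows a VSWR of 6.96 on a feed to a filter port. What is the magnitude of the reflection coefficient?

|Γ| ≈ 0.749

|Γ| = (S − 1)/(S + 1) = (6.96 − 1)/(6.96 + 1) = 5.96/7.96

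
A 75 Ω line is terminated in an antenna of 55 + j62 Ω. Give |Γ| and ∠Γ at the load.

Γ = (Z_L − Z_0)/(Z_L + Z_0) = (-20 + j62)/(130 + j62)
|Γ| = 65.1/144 = 0.452

Γ ≈ 0.452 ∠ 82.4°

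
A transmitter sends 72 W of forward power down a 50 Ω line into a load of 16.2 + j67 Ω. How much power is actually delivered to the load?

P_delivered ≈ 26.3 W

|Γ| = |(-33.8 + j67)/(66.2 + j67)| = 0.797
|Γ|² = 0.635
P_refl = |Γ|²·P_inc = 45.7 W, P_del = (1 − |Γ|²)·P_inc = 26.3 W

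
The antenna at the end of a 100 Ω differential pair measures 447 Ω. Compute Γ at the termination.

Γ = (Z_L − Z_0)/(Z_L + Z_0) = (447 − 100)/(447 + 100) = 347/547

Γ = 0.634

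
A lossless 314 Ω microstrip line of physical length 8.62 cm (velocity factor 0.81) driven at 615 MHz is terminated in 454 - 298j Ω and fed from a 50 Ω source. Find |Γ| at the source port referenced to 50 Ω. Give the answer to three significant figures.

λ = v/f = 0.81·c / 615 MHz = 0.395 m
βl = 2π·l/λ = 2π × 0.218 = 78.5°
tan(βl) = 4.93
Z_in = Z_0·(Z_L + jZ_0·tanβl)/(Z_0 + jZ_L·tanβl) = 138 + j46.5 Ω
Γ_s = (Z_in − Z_s)/(Z_in + Z_s) = (88.3 + j46.5)/(188 + j46.5), |Γ_s| = 0.515

|Γ| ≈ 0.515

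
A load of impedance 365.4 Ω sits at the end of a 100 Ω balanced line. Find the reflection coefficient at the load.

Γ = 0.57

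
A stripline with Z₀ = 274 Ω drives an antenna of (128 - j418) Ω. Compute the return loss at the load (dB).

RL ≈ 2.34 dB

Γ = (-146 − j418)/(402 − j418), |Γ| = 0.763
RL = −20·log₁₀|Γ| = −20·log₁₀(0.763)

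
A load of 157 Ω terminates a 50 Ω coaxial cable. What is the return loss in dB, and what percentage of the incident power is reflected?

RL ≈ 5.73 dB; 26.7% of incident power reflected

Γ = (157 − 50)/(157 + 50) = 0.517
RL = −20·log₁₀(0.517) = 5.73 dB
P_refl/P_inc = |Γ|² = 0.267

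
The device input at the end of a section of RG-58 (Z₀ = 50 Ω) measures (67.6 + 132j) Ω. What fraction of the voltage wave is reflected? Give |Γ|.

|Γ| ≈ 0.753

Γ = (Z_L − Z_0)/(Z_L + Z_0) = (17.6 + j132)/(117.6 + j132)
|Γ| = 133/177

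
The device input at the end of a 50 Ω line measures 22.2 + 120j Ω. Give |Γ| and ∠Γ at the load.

Γ = (Z_L − Z_0)/(Z_L + Z_0) = (-27.8 + j120)/(72.2 + j120)
|Γ| = 123/140 = 0.88

Γ ≈ 0.88 ∠ 44.1°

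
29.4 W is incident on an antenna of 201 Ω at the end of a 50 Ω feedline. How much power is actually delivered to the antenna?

Γ = (201 − 50)/(201 + 50) = 0.602
|Γ|² = 0.362
P_refl = |Γ|²·P_inc = 10.6 W, P_del = (1 − |Γ|²)·P_inc = 18.8 W

P_delivered ≈ 18.8 W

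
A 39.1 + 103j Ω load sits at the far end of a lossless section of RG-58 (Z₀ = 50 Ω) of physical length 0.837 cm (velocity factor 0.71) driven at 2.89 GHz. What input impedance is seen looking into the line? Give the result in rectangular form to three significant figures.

Z_in ≈ 63.8 − j132 Ω

λ = v/f = 0.71·c / 2.89 GHz = 0.0737 m
βl = 2π·l/λ = 2π × 0.114 = 40.9°
tan(βl) = tan(40.9°) = 0.866
Z_in = Z_0·(Z_L + jZ_0·tanβl)/(Z_0 + jZ_L·tanβl)
     = 50·(39.1 + j146)/(-39.2 + j33.8)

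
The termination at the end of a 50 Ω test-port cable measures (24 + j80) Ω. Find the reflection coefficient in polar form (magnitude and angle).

Γ = (Z_L − Z_0)/(Z_L + Z_0) = (-26 + j80)/(74 + j80)
|Γ| = 84.1/109 = 0.772

Γ ≈ 0.772 ∠ 60.8°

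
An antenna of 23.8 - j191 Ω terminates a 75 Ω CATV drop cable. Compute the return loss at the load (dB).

Γ = (-51.2 − j191)/(98.8 − j191), |Γ| = 0.92
RL = −20·log₁₀|Γ| = −20·log₁₀(0.92)

RL ≈ 0.728 dB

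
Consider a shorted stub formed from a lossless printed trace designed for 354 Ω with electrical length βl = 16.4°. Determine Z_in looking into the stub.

Z_in ≈ +j104 Ω

tan(βl) = 0.294
For a shorted stub, Z_in = jZ_0·tan(βl)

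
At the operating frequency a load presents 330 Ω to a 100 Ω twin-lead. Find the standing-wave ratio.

Γ = (330 − 100)/(330 + 100) = 0.535
VSWR = (1 + 0.535)/(1 − 0.535)

VSWR ≈ 3.3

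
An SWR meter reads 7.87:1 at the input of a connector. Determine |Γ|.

|Γ| ≈ 0.775

|Γ| = (S − 1)/(S + 1) = (7.87 − 1)/(7.87 + 1) = 6.87/8.87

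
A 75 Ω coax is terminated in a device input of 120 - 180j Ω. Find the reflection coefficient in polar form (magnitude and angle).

Γ ≈ 0.699 ∠ -33.3°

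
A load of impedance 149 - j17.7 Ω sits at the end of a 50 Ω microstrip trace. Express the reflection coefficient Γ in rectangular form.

Γ = (Z_L − Z_0)/(Z_L + Z_0) = (99 − j17.7)/(199 − j17.7)

Γ ≈ 0.501 − j0.0443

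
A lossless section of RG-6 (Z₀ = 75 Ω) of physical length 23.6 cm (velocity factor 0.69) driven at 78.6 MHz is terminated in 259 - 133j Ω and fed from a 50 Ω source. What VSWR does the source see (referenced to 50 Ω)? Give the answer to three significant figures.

VSWR ≈ 5.19

λ = v/f = 0.69·c / 78.6 MHz = 2.63 m
βl = 2π·l/λ = 2π × 0.0896 = 32.3°
tan(βl) = 0.631
Z_in = Z_0·(Z_L + jZ_0·tanβl)/(Z_0 + jZ_L·tanβl) = 39.2 − j80.7 Ω
Γ_s = (Z_in − Z_s)/(Z_in + Z_s) = (-10.8 − j80.7)/(89.2 − j80.7), |Γ_s| = 0.677
VSWR = (1 + |Γ_s|)/(1 − |Γ_s|)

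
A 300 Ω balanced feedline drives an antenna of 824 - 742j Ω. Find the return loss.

Γ = (524 − j742)/(1124 − j742), |Γ| = 0.674
RL = −20·log₁₀|Γ| = −20·log₁₀(0.674)

RL ≈ 3.42 dB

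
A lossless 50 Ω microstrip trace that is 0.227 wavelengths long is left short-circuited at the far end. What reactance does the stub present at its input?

X_in ≈ 344 Ω (inductive)

βl = 2π × 0.227 = 81.7°
tan(βl) = 6.87
For a short-circuited stub, Z_in = jZ_0·tan(βl)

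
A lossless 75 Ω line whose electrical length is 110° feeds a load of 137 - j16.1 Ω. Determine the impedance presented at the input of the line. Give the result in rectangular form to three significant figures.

tan(βl) = tan(110°) = -2.75
Z_in = Z_0·(Z_L + jZ_0·tanβl)/(Z_0 + jZ_L·tanβl)
     = 75·(137 − j222)/(30.8 − j376)

Z_in ≈ 46.2 + j23.5 Ω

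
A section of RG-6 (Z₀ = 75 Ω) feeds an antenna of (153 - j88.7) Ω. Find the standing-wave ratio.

Γ = (Z_L − Z_0)/(Z_L + Z_0) = (78 − j88.7)/(228 − j88.7)
|Γ| = 118/245 = 0.483
VSWR = (1 + |Γ|)/(1 − |Γ|) = 1.48/0.517

VSWR ≈ 2.87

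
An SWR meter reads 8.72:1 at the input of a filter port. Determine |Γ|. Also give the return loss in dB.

|Γ| = (S − 1)/(S + 1) = (8.72 − 1)/(8.72 + 1) = 7.72/9.72
RL = −20·log₁₀|Γ| = −20·log₁₀(0.794)

|Γ| ≈ 0.794; return loss ≈ 2 dB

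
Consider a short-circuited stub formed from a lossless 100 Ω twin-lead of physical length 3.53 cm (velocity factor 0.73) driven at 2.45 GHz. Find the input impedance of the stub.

Z_in ≈ −j77.7 Ω

λ = v/f = 0.73·c / 2.45 GHz = 0.0894 m
βl = 2π·l/λ = 2π × 0.395 = 142°
tan(βl) = -0.777
For a short-circuited stub, Z_in = jZ_0·tan(βl)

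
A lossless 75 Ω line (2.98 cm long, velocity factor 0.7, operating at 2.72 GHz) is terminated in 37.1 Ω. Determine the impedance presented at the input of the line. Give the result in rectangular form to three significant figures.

Z_in ≈ 55 − j41.6 Ω

λ = v/f = 0.7·c / 2.72 GHz = 0.0772 m
βl = 2π·l/λ = 2π × 0.386 = 139°
tan(βl) = tan(139°) = -0.871
Z_in = Z_0·(Z_L + jZ_0·tanβl)/(Z_0 + jZ_L·tanβl)
     = 75·(37.1 − j65.3)/(75 − j32.3)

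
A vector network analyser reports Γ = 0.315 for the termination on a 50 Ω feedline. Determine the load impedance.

Z_L = Z_0·(1 + Γ)/(1 − Γ) = 50·(1.31)/(0.685)

Z_L ≈ 96 Ω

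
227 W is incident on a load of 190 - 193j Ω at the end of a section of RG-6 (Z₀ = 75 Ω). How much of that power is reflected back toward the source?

P_reflected ≈ 107 W

|Γ| = |(115 − j193)/(265 − j193)| = 0.685
|Γ|² = 0.47
P_refl = |Γ|²·P_inc = 107 W, P_del = (1 − |Γ|²)·P_inc = 120 W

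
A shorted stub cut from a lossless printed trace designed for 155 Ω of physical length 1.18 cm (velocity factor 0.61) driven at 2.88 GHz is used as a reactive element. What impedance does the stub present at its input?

Z_in ≈ +j363 Ω

λ = v/f = 0.61·c / 2.88 GHz = 0.0635 m
βl = 2π·l/λ = 2π × 0.186 = 66.9°
tan(βl) = 2.34
For a shorted stub, Z_in = jZ_0·tan(βl)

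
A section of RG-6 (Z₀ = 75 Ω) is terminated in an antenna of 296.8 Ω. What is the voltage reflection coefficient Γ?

Γ = 0.597

Γ = (Z_L − Z_0)/(Z_L + Z_0) = (296.8 − 75)/(296.8 + 75) = 221.8/371.8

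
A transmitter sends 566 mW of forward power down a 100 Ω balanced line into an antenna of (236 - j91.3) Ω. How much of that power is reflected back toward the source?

|Γ| = |(136 − j91.3)/(336 − j91.3)| = 0.47
|Γ|² = 0.221
P_refl = |Γ|²·P_inc = 125 mW, P_del = (1 − |Γ|²)·P_inc = 441 mW

P_reflected ≈ 125 mW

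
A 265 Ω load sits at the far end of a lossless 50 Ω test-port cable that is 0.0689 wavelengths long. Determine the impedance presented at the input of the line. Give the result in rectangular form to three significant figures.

βl = 2π × 0.0689 = 24.8°
tan(βl) = tan(24.8°) = 0.462
Z_in = Z_0·(Z_L + jZ_0·tanβl)/(Z_0 + jZ_L·tanβl)
     = 50·(265 + j23.1)/(50 + j122)

Z_in ≈ 45.9 − j89.4 Ω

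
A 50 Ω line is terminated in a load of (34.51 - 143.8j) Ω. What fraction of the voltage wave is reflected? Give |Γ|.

|Γ| ≈ 0.867

Γ = (Z_L − Z_0)/(Z_L + Z_0) = (-15.49 − j143.8)/(84.51 − j143.8)
|Γ| = 145/167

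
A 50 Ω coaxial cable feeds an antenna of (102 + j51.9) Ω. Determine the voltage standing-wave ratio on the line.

Γ = (Z_L − Z_0)/(Z_L + Z_0) = (52 + j51.9)/(152 + j51.9)
|Γ| = 73.5/161 = 0.457
VSWR = (1 + |Γ|)/(1 − |Γ|) = 1.46/0.543

VSWR ≈ 2.69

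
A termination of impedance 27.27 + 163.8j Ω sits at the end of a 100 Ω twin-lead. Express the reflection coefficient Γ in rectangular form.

Γ = (Z_L − Z_0)/(Z_L + Z_0) = (-72.73 + j163.8)/(127.3 + j163.8)

Γ ≈ 0.408 + j0.761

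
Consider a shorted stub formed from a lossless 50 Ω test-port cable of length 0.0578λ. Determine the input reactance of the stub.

βl = 2π × 0.0578 = 20.8°
tan(βl) = 0.38
For a shorted stub, Z_in = jZ_0·tan(βl)

X_in ≈ 19 Ω (inductive)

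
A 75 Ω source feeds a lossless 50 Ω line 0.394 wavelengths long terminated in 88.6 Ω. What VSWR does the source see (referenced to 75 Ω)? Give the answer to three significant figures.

βl = 2π × 0.394 = 142°
tan(βl) = -0.786
Z_in = Z_0·(Z_L + jZ_0·tanβl)/(Z_0 + jZ_L·tanβl) = 48.8 + j28.6 Ω
Γ_s = (Z_in − Z_s)/(Z_in + Z_s) = (-26.2 + j28.6)/(124 + j28.6), |Γ_s| = 0.306
VSWR = (1 + |Γ_s|)/(1 − |Γ_s|)

VSWR ≈ 1.88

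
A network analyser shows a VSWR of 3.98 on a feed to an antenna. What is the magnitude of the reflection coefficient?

|Γ| = (S − 1)/(S + 1) = (3.98 − 1)/(3.98 + 1) = 2.98/4.98

|Γ| ≈ 0.598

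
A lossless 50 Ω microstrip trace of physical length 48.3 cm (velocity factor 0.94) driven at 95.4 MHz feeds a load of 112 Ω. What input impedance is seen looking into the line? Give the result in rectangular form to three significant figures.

λ = v/f = 0.94·c / 95.4 MHz = 2.96 m
βl = 2π·l/λ = 2π × 0.163 = 58.8°
tan(βl) = tan(58.8°) = 1.65
Z_in = Z_0·(Z_L + jZ_0·tanβl)/(Z_0 + jZ_L·tanβl)
     = 50·(112 + j82.6)/(50 + j185)

Z_in ≈ 28.4 − j22.6 Ω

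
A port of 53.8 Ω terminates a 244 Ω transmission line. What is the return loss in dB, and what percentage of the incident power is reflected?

Γ = (53.8 − 244)/(53.8 + 244) = -0.639
RL = −20·log₁₀(0.639) = 3.89 dB
P_refl/P_inc = |Γ|² = 0.408

RL ≈ 3.89 dB; 40.8% of incident power reflected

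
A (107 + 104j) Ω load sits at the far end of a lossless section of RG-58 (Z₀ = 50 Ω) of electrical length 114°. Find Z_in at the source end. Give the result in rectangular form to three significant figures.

Z_in ≈ 11.7 + j8.45 Ω

tan(βl) = tan(114°) = -2.25
Z_in = Z_0·(Z_L + jZ_0·tanβl)/(Z_0 + jZ_L·tanβl)
     = 50·(107 − j8.3)/(284 − j240)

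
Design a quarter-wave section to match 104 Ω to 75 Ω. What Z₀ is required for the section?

Z_qwt = √(Z_0·R_L) = √(75 × 104) = √7800

Z_qwt ≈ 88.3 Ω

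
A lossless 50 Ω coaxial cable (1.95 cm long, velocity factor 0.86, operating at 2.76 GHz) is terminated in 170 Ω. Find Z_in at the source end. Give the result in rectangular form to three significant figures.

λ = v/f = 0.86·c / 2.76 GHz = 0.0935 m
βl = 2π·l/λ = 2π × 0.209 = 75.1°
tan(βl) = tan(75.1°) = 3.76
Z_in = Z_0·(Z_L + jZ_0·tanβl)/(Z_0 + jZ_L·tanβl)
     = 50·(170 + j188)/(50 + j639)

Z_in ≈ 15.7 − j12.1 Ω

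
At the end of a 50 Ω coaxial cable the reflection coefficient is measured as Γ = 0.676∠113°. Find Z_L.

Z_L = Z_0·(1 + Γ)/(1 − Γ) = 50·(0.736 + j0.622)/(1.26 − j0.622)

Z_L ≈ 13.7 + j31.3 Ω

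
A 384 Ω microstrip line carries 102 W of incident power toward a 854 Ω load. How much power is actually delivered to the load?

P_delivered ≈ 87.3 W

Γ = (854 − 384)/(854 + 384) = 0.38
|Γ|² = 0.144
P_refl = |Γ|²·P_inc = 14.7 W, P_del = (1 − |Γ|²)·P_inc = 87.3 W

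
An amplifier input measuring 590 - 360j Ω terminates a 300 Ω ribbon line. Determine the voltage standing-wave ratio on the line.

VSWR ≈ 2.86

Γ = (Z_L − Z_0)/(Z_L + Z_0) = (290 − j360)/(890 − j360)
|Γ| = 462/960 = 0.482
VSWR = (1 + |Γ|)/(1 − |Γ|) = 1.48/0.518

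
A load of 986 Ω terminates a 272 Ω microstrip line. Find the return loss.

Γ = (986 − 272)/(986 + 272) = 0.568
RL = −20·log₁₀|Γ| = −20·log₁₀(0.568)

RL ≈ 4.92 dB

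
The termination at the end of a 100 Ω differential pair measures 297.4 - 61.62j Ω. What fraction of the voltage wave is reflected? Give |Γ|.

Γ = (Z_L − Z_0)/(Z_L + Z_0) = (197.4 − j61.62)/(397.4 − j61.62)
|Γ| = 207/402

|Γ| ≈ 0.514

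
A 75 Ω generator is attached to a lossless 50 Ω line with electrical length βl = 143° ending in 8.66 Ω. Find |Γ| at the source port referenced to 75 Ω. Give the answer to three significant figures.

|Γ| ≈ 0.748

tan(βl) = -0.754
Z_in = Z_0·(Z_L + jZ_0·tanβl)/(Z_0 + jZ_L·tanβl) = 13.4 − j35.9 Ω
Γ_s = (Z_in − Z_s)/(Z_in + Z_s) = (-61.6 − j35.9)/(88.4 − j35.9), |Γ_s| = 0.748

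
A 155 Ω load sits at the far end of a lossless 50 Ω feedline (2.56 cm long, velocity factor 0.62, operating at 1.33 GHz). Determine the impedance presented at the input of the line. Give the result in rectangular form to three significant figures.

Z_in ≈ 19 − j19.6 Ω

λ = v/f = 0.62·c / 1.33 GHz = 0.14 m
βl = 2π·l/λ = 2π × 0.183 = 65.9°
tan(βl) = tan(65.9°) = 2.24
Z_in = Z_0·(Z_L + jZ_0·tanβl)/(Z_0 + jZ_L·tanβl)
     = 50·(155 + j112)/(50 + j346)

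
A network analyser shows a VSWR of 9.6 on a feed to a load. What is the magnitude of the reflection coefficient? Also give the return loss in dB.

|Γ| ≈ 0.811; return loss ≈ 1.82 dB

|Γ| = (S − 1)/(S + 1) = (9.6 − 1)/(9.6 + 1) = 8.6/10.6
RL = −20·log₁₀|Γ| = −20·log₁₀(0.811)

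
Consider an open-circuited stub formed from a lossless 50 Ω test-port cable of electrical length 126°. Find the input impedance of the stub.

tan(βl) = -1.38
For an open-circuited stub, Z_in = −jZ_0·cot(βl) = −jZ_0/tan(βl)

Z_in ≈ +j36.3 Ω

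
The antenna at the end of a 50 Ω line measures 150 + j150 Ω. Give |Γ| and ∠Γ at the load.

Γ ≈ 0.721 ∠ 19.4°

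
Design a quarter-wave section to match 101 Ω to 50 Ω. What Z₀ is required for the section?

Z_qwt ≈ 71.1 Ω

Z_qwt = √(Z_0·R_L) = √(50 × 101) = √5050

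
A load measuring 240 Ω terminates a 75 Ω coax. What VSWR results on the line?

Γ = (240 − 75)/(240 + 75) = 0.524
VSWR = (1 + 0.524)/(1 − 0.524)

VSWR ≈ 3.2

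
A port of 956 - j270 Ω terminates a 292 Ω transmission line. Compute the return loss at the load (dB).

RL ≈ 5.02 dB

Γ = (664 − j270)/(1248 − j270), |Γ| = 0.561
RL = −20·log₁₀|Γ| = −20·log₁₀(0.561)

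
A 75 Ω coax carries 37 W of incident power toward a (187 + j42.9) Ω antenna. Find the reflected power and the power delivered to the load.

|Γ| = |(112 + j42.9)/(262 + j42.9)| = 0.452
|Γ|² = 0.204
P_refl = |Γ|²·P_inc = 7.55 W, P_del = (1 − |Γ|²)·P_inc = 29.4 W

P_reflected ≈ 7.55 W; P_delivered ≈ 29.4 W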